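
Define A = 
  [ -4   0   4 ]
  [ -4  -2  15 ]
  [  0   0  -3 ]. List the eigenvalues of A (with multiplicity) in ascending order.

Characteristic polynomial: p(λ) = λ^3 + 9λ^2 + 26λ + 24 = (λ + 2)(λ + 3)(λ + 4).
Roots (with multiplicity): -4, -3, -2.

-4, -3, -2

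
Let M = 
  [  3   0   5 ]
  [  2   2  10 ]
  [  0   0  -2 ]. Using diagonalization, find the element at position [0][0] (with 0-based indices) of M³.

27

Characteristic polynomial: λ^3 - 3λ^2 - 4λ + 12 = (λ - 3)(λ - 2)(λ + 2), so the eigenvalues are -2, 2, 3.
λ=3: eigenvector (1, 2, 0).
λ=2: eigenvector (0, 1, 0).
λ=-2: eigenvector (-1, -2, 1).
P = [[1, 0, -1], [2, 1, -2], [0, 0, 1]], D = diag(3, 2, -2), P⁻¹ = [[1, 0, 1], [-2, 1, 0], [0, 0, 1]].
M³ = P·diag(27, 8, -8)·P⁻¹ = [[27, 0, 35], [38, 8, 70], [0, 0, -8]].
The requested entry is 27.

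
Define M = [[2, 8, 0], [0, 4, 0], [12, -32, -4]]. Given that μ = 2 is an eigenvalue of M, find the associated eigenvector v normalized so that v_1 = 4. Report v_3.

8

M − 2I = [[0, 8, 0], [0, 2, 0], [12, -32, -6]].
Solving (M − 2I)v = 0 gives the eigenspace spanned by (4, 0, 8).
With v_1 = 4, v = (4, 0, 8), so v_3 = 8.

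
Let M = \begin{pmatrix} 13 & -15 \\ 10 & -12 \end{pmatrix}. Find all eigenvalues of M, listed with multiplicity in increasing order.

Characteristic polynomial: p(r) = r^2 - r - 6 = (r - 3)(r + 2).
Roots (with multiplicity): -2, 3.

-2, 3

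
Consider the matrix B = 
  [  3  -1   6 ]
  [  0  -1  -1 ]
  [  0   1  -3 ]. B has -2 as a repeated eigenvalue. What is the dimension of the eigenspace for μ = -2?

1

B + 2I = [[5, -1, 6], [0, 1, -1], [0, 1, -1]].
This matrix has rank 2, so its null space has dimension 3 − 2 = 1.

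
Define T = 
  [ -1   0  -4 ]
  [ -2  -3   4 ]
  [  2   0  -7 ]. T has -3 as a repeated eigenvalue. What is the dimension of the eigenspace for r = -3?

T + 3I = [[2, 0, -4], [-2, 0, 4], [2, 0, -4]].
This matrix has rank 1, so its null space has dimension 3 − 1 = 2.

2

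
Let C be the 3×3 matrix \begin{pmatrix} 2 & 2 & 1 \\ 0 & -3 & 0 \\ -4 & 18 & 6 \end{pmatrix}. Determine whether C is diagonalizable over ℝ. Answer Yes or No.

No

Characteristic polynomial: p(μ) = μ^3 - 5μ^2 - 8μ + 48 = (μ - 4)^2(μ + 3).
μ = 4 has algebraic multiplicity 2; rank(C − 4I) = 2, so geometric multiplicity = 1.
Geometric multiplicity < algebraic multiplicity, so C is not diagonalizable.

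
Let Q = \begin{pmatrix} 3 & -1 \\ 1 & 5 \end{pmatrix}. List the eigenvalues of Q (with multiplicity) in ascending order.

Characteristic polynomial: p(t) = t^2 - 8t + 16 = (t - 4)^2.
Roots (with multiplicity): 4, 4.

4, 4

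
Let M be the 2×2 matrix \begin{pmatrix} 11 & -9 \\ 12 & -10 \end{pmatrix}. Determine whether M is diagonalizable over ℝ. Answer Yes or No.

Characteristic polynomial: p(r) = r^2 - r - 2 = (r - 2)(r + 1).
All 2 eigenvalues are distinct, so M is diagonalizable.

Yes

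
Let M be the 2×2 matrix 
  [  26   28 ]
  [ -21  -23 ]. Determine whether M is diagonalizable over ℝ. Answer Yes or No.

Yes

Characteristic polynomial: p(r) = r^2 - 3r - 10 = (r - 5)(r + 2).
All 2 eigenvalues are distinct, so M is diagonalizable.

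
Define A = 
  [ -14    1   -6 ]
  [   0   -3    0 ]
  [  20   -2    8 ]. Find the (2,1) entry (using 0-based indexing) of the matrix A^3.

Characteristic polynomial: r^3 + 9r^2 + 26r + 24 = (r + 2)(r + 3)(r + 4), so the eigenvalues are -4, -3, -2.
r=-2: eigenvector (1, 0, -2).
r=-3: eigenvector (-1, 1, 2).
r=-4: eigenvector (3, 0, -5).
P = [[1, -1, 3], [0, 1, 0], [-2, 2, -5]], D = diag(-2, -3, -4), P⁻¹ = [[-5, 1, -3], [0, 1, 0], [2, 0, 1]].
A³ = P·diag(-8, -27, -64)·P⁻¹ = [[-344, 19, -168], [0, -27, 0], [560, -38, 272]].
The requested entry is -38.

-38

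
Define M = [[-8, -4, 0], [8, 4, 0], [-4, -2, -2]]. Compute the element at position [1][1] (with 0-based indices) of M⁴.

Characteristic polynomial: μ^3 + 6μ^2 + 8μ = μ(μ + 2)(μ + 4), so the eigenvalues are -4, -2, 0.
μ=0: eigenvector (-1, 2, 0).
μ=-4: eigenvector (-1, 1, -1).
μ=-2: eigenvector (0, 0, 1).
P = [[-1, -1, 0], [2, 1, 0], [0, -1, 1]], D = diag(0, -4, -2), P⁻¹ = [[1, 1, 0], [-2, -1, 0], [-2, -1, 1]].
M⁴ = P·diag(0, 256, 16)·P⁻¹ = [[512, 256, 0], [-512, -256, 0], [480, 240, 16]].
The requested entry is -256.

-256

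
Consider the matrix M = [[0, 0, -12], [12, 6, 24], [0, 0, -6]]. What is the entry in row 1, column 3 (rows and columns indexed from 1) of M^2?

Characteristic polynomial: t^3 - 36t = t(t - 6)(t + 6), so the eigenvalues are -6, 0, 6.
t=0: eigenvector (1, -2, 0).
t=6: eigenvector (0, 1, 0).
t=-6: eigenvector (2, -4, 1).
P = [[1, 0, 2], [-2, 1, -4], [0, 0, 1]], D = diag(0, 6, -6), P⁻¹ = [[1, 0, -2], [2, 1, 0], [0, 0, 1]].
M² = P·diag(0, 36, 36)·P⁻¹ = [[0, 0, 72], [72, 36, -144], [0, 0, 36]].
The requested entry is 72.

72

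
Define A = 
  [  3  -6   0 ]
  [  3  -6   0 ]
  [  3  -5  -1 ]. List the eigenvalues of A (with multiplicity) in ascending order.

Characteristic polynomial: p(t) = t^3 + 4t^2 + 3t = t(t + 1)(t + 3).
Roots (with multiplicity): -3, -1, 0.

-3, -1, 0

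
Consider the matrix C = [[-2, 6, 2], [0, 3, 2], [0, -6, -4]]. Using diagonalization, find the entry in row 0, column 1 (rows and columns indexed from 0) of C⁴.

-6

Characteristic polynomial: r^3 + 3r^2 + 2r = r(r + 1)(r + 2), so the eigenvalues are -2, -1, 0.
r=-2: eigenvector (1, 0, 0).
r=-1: eigenvector (2, 1, -2).
r=0: eigenvector (3, 2, -3).
P = [[1, 2, 3], [0, 1, 2], [0, -2, -3]], D = diag(-2, -1, 0), P⁻¹ = [[1, 0, 1], [0, -3, -2], [0, 2, 1]].
C⁴ = P·diag(16, 1, 0)·P⁻¹ = [[16, -6, 12], [0, -3, -2], [0, 6, 4]].
The requested entry is -6.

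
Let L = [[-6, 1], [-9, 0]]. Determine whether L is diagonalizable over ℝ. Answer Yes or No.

No

Characteristic polynomial: p(r) = r^2 + 6r + 9 = (r + 3)^2.
r = -3 has algebraic multiplicity 2; rank(L + 3I) = 1, so geometric multiplicity = 1.
Geometric multiplicity < algebraic multiplicity, so L is not diagonalizable.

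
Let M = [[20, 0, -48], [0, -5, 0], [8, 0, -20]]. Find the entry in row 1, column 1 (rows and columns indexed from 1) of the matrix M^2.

16

Characteristic polynomial: λ^3 + 5λ^2 - 16λ - 80 = (λ - 4)(λ + 4)(λ + 5), so the eigenvalues are -5, -4, 4.
λ=-5: eigenvector (0, 1, 0).
λ=4: eigenvector (3, 0, 1).
λ=-4: eigenvector (2, 0, 1).
P = [[0, 3, 2], [1, 0, 0], [0, 1, 1]], D = diag(-5, 4, -4), P⁻¹ = [[0, 1, 0], [1, 0, -2], [-1, 0, 3]].
M² = P·diag(25, 16, 16)·P⁻¹ = [[16, 0, 0], [0, 25, 0], [0, 0, 16]].
The requested entry is 16.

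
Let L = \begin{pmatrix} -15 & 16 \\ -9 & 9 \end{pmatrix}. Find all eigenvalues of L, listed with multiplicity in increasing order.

Characteristic polynomial: p(s) = s^2 + 6s + 9 = (s + 3)^2.
Roots (with multiplicity): -3, -3.

-3, -3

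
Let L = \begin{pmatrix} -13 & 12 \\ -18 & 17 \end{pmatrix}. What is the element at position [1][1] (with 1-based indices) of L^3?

-253

Characteristic polynomial: t^2 - 4t - 5 = (t - 5)(t + 1), so the eigenvalues are -1, 5.
t=-1: eigenvector (1, 1).
t=5: eigenvector (-2, -3).
P = [[1, -2], [1, -3]], D = diag(-1, 5), P⁻¹ = [[3, -2], [1, -1]].
L³ = P·diag(-1, 125)·P⁻¹ = [[-253, 252], [-378, 377]].
The requested entry is -253.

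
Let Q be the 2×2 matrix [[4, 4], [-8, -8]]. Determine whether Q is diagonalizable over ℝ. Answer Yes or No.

Characteristic polynomial: p(λ) = λ^2 + 4λ = λ(λ + 4).
All 2 eigenvalues are distinct, so Q is diagonalizable.

Yes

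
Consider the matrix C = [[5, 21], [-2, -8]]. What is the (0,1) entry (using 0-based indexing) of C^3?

147

Characteristic polynomial: r^2 + 3r + 2 = (r + 1)(r + 2), so the eigenvalues are -2, -1.
r=-1: eigenvector (7, -2).
r=-2: eigenvector (-3, 1).
P = [[7, -3], [-2, 1]], D = diag(-1, -2), P⁻¹ = [[1, 3], [2, 7]].
C³ = P·diag(-1, -8)·P⁻¹ = [[41, 147], [-14, -50]].
The requested entry is 147.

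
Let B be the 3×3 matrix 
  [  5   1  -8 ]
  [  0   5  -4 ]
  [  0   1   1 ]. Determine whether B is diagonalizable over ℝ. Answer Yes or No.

No

Characteristic polynomial: p(λ) = λ^3 - 11λ^2 + 39λ - 45 = (λ - 5)(λ - 3)^2.
λ = 3 has algebraic multiplicity 2; rank(B − 3I) = 2, so geometric multiplicity = 1.
Geometric multiplicity < algebraic multiplicity, so B is not diagonalizable.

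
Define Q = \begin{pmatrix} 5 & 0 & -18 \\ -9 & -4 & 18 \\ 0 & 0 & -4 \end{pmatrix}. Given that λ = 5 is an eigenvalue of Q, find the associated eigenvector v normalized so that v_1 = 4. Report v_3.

0

Q − 5I = [[0, 0, -18], [-9, -9, 18], [0, 0, -9]].
Solving (Q − 5I)v = 0 gives the eigenspace spanned by (4, -4, 0).
With v_1 = 4, v = (4, -4, 0), so v_3 = 0.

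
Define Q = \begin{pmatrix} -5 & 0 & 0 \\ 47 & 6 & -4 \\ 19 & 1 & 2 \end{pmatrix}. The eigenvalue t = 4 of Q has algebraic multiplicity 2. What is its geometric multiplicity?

1

Q − 4I = [[-9, 0, 0], [47, 2, -4], [19, 1, -2]].
This matrix has rank 2, so its null space has dimension 3 − 2 = 1.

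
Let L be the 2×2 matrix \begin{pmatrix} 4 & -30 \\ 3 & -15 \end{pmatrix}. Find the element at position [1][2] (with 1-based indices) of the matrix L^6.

930930

Characteristic polynomial: r^2 + 11r + 30 = (r + 5)(r + 6), so the eigenvalues are -6, -5.
r=-6: eigenvector (3, 1).
r=-5: eigenvector (10, 3).
P = [[3, 10], [1, 3]], D = diag(-6, -5), P⁻¹ = [[-3, 10], [1, -3]].
L⁶ = P·diag(46656, 15625)·P⁻¹ = [[-263654, 930930], [-93093, 325935]].
The requested entry is 930930.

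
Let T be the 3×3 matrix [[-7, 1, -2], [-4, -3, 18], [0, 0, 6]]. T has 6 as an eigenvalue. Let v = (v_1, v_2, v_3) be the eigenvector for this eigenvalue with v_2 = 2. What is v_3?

1

T − 6I = [[-13, 1, -2], [-4, -9, 18], [0, 0, 0]].
Solving (T − 6I)v = 0 gives the eigenspace spanned by (0, 2, 1).
With v_2 = 2, v = (0, 2, 1), so v_3 = 1.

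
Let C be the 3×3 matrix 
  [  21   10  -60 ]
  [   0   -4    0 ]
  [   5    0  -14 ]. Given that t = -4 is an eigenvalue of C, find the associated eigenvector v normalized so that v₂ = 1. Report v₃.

1

C + 4I = [[25, 10, -60], [0, 0, 0], [5, 0, -10]].
Solving (C + 4I)v = 0 gives the eigenspace spanned by (2, 1, 1).
With v₂ = 1, v = (2, 1, 1), so v₃ = 1.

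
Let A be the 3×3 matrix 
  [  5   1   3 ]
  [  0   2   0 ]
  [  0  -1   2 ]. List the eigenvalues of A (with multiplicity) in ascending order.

2, 2, 5

Characteristic polynomial: p(s) = s^3 - 9s^2 + 24s - 20 = (s - 5)(s - 2)^2.
Roots (with multiplicity): 2, 2, 5.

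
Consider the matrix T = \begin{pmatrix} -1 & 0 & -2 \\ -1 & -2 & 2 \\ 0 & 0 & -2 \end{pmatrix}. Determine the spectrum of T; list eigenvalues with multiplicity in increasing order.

Characteristic polynomial: p(r) = r^3 + 5r^2 + 8r + 4 = (r + 1)(r + 2)^2.
Roots (with multiplicity): -2, -2, -1.

-2, -2, -1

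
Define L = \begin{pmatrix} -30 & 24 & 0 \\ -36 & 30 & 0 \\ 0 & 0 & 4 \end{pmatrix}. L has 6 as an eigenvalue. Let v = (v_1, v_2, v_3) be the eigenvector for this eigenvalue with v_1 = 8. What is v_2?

L − 6I = [[-36, 24, 0], [-36, 24, 0], [0, 0, -2]].
Solving (L − 6I)v = 0 gives the eigenspace spanned by (8, 12, 0).
With v_1 = 8, v = (8, 12, 0), so v_2 = 12.

12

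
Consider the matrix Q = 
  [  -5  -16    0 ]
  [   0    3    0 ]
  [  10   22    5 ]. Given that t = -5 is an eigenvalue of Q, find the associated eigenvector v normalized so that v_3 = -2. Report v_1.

Q + 5I = [[0, -16, 0], [0, 8, 0], [10, 22, 10]].
Solving (Q + 5I)v = 0 gives the eigenspace spanned by (2, 0, -2).
With v_3 = -2, v = (2, 0, -2), so v_1 = 2.

2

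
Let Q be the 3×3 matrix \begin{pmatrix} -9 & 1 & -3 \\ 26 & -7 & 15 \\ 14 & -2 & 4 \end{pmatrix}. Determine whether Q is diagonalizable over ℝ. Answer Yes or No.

No

Characteristic polynomial: p(s) = s^3 + 12s^2 + 45s + 50 = (s + 2)(s + 5)^2.
s = -5 has algebraic multiplicity 2; rank(Q + 5I) = 2, so geometric multiplicity = 1.
Geometric multiplicity < algebraic multiplicity, so Q is not diagonalizable.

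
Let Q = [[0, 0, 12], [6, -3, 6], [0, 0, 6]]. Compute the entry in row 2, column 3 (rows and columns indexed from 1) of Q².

Characteristic polynomial: s^3 - 3s^2 - 18s = s(s - 6)(s + 3), so the eigenvalues are -3, 0, 6.
s=0: eigenvector (1, 2, 0).
s=-3: eigenvector (0, 1, 0).
s=6: eigenvector (2, 2, 1).
P = [[1, 0, 2], [2, 1, 2], [0, 0, 1]], D = diag(0, -3, 6), P⁻¹ = [[1, 0, -2], [-2, 1, 2], [0, 0, 1]].
Q² = P·diag(0, 9, 36)·P⁻¹ = [[0, 0, 72], [-18, 9, 90], [0, 0, 36]].
The requested entry is 90.

90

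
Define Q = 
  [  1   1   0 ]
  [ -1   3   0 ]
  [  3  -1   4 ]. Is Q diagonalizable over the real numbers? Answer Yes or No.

No

Characteristic polynomial: p(λ) = λ^3 - 8λ^2 + 20λ - 16 = (λ - 4)(λ - 2)^2.
λ = 2 has algebraic multiplicity 2; rank(Q − 2I) = 2, so geometric multiplicity = 1.
Geometric multiplicity < algebraic multiplicity, so Q is not diagonalizable.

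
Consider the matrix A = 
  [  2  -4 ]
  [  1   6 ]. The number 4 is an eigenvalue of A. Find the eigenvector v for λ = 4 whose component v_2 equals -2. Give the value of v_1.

4

A − 4I = [[-2, -4], [1, 2]].
Solving (A − 4I)v = 0 gives the eigenspace spanned by (4, -2).
With v_2 = -2, v = (4, -2), so v_1 = 4.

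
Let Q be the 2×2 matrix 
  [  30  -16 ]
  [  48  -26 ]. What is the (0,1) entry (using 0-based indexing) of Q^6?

-93184

Characteristic polynomial: μ^2 - 4μ - 12 = (μ - 6)(μ + 2), so the eigenvalues are -2, 6.
μ=6: eigenvector (-2, -3).
μ=-2: eigenvector (1, 2).
P = [[-2, 1], [-3, 2]], D = diag(6, -2), P⁻¹ = [[-2, 1], [-3, 2]].
Q⁶ = P·diag(46656, 64)·P⁻¹ = [[186432, -93184], [279552, -139712]].
The requested entry is -93184.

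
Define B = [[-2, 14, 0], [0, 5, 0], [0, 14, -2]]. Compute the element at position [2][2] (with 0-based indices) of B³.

-8

Characteristic polynomial: r^3 - r^2 - 16r - 20 = (r - 5)(r + 2)^2, so the eigenvalues are -2, -2, 5.
r=-2: eigenvector (0, 0, -1).
r=-2: eigenvector (1, 0, -1).
r=5: eigenvector (2, 1, 2).
P = [[0, 1, 2], [0, 0, 1], [-1, -1, 2]], D = diag(-2, -2, 5), P⁻¹ = [[-1, 4, -1], [1, -2, 0], [0, 1, 0]].
B³ = P·diag(-8, -8, 125)·P⁻¹ = [[-8, 266, 0], [0, 125, 0], [0, 266, -8]].
The requested entry is -8.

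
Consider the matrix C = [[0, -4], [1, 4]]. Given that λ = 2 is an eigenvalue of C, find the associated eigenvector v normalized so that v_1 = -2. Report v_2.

C − 2I = [[-2, -4], [1, 2]].
Solving (C − 2I)v = 0 gives the eigenspace spanned by (-2, 1).
With v_1 = -2, v = (-2, 1), so v_2 = 1.

1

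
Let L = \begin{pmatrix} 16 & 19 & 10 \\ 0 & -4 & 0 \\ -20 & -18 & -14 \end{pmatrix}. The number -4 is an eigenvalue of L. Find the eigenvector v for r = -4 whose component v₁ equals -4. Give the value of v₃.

L + 4I = [[20, 19, 10], [0, 0, 0], [-20, -18, -10]].
Solving (L + 4I)v = 0 gives the eigenspace spanned by (-4, 0, 8).
With v₁ = -4, v = (-4, 0, 8), so v₃ = 8.

8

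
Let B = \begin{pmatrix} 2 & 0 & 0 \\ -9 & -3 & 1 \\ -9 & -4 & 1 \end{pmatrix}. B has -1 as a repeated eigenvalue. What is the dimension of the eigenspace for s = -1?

B + 1I = [[3, 0, 0], [-9, -2, 1], [-9, -4, 2]].
This matrix has rank 2, so its null space has dimension 3 − 2 = 1.

1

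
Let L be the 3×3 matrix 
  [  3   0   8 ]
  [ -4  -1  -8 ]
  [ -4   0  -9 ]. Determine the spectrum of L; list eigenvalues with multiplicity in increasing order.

-5, -1, -1

Characteristic polynomial: p(r) = r^3 + 7r^2 + 11r + 5 = (r + 1)^2(r + 5).
Roots (with multiplicity): -5, -1, -1.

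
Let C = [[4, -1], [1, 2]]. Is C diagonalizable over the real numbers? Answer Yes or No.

Characteristic polynomial: p(λ) = λ^2 - 6λ + 9 = (λ - 3)^2.
λ = 3 has algebraic multiplicity 2; rank(C − 3I) = 1, so geometric multiplicity = 1.
Geometric multiplicity < algebraic multiplicity, so C is not diagonalizable.

No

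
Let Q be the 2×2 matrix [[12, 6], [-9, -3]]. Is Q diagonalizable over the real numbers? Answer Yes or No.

Yes

Characteristic polynomial: p(t) = t^2 - 9t + 18 = (t - 6)(t - 3).
All 2 eigenvalues are distinct, so Q is diagonalizable.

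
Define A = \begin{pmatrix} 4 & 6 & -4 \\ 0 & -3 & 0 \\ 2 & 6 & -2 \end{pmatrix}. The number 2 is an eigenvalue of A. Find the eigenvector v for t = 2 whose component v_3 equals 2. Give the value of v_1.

A − 2I = [[2, 6, -4], [0, -5, 0], [2, 6, -4]].
Solving (A − 2I)v = 0 gives the eigenspace spanned by (4, 0, 2).
With v_3 = 2, v = (4, 0, 2), so v_1 = 4.

4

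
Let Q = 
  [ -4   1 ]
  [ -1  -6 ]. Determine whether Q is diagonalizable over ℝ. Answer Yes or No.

No

Characteristic polynomial: p(r) = r^2 + 10r + 25 = (r + 5)^2.
r = -5 has algebraic multiplicity 2; rank(Q + 5I) = 1, so geometric multiplicity = 1.
Geometric multiplicity < algebraic multiplicity, so Q is not diagonalizable.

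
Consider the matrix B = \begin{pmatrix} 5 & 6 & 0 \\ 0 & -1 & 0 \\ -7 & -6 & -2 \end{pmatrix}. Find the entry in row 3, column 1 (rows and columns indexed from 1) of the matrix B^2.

-21

Characteristic polynomial: λ^3 - 2λ^2 - 13λ - 10 = (λ - 5)(λ + 1)(λ + 2), so the eigenvalues are -2, -1, 5.
λ=5: eigenvector (1, 0, -1).
λ=-1: eigenvector (-1, 1, 1).
λ=-2: eigenvector (0, 0, 1).
P = [[1, -1, 0], [0, 1, 0], [-1, 1, 1]], D = diag(5, -1, -2), P⁻¹ = [[1, 1, 0], [0, 1, 0], [1, 0, 1]].
B² = P·diag(25, 1, 4)·P⁻¹ = [[25, 24, 0], [0, 1, 0], [-21, -24, 4]].
The requested entry is -21.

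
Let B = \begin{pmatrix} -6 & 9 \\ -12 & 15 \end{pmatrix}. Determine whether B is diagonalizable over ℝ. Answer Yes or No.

Yes

Characteristic polynomial: p(r) = r^2 - 9r + 18 = (r - 6)(r - 3).
All 2 eigenvalues are distinct, so B is diagonalizable.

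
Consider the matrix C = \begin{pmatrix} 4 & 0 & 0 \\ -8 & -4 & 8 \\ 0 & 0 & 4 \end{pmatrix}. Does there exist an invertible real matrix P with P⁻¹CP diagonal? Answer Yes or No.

Characteristic polynomial: p(λ) = λ^3 - 4λ^2 - 16λ + 64 = (λ - 4)^2(λ + 4).
λ = 4 has algebraic multiplicity 2; rank(C − 4I) = 1, so geometric multiplicity = 2.
Every eigenvalue has geometric = algebraic multiplicity, so C is diagonalizable.

Yes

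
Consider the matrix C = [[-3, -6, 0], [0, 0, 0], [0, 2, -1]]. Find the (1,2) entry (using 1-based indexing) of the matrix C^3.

-54

Characteristic polynomial: μ^3 + 4μ^2 + 3μ = μ(μ + 1)(μ + 3), so the eigenvalues are -3, -1, 0.
μ=0: eigenvector (-2, 1, 2).
μ=-3: eigenvector (1, 0, 0).
μ=-1: eigenvector (0, 0, 1).
P = [[-2, 1, 0], [1, 0, 0], [2, 0, 1]], D = diag(0, -3, -1), P⁻¹ = [[0, 1, 0], [1, 2, 0], [0, -2, 1]].
C³ = P·diag(0, -27, -1)·P⁻¹ = [[-27, -54, 0], [0, 0, 0], [0, 2, -1]].
The requested entry is -54.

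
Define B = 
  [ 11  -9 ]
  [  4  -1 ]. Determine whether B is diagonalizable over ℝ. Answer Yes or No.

Characteristic polynomial: p(r) = r^2 - 10r + 25 = (r - 5)^2.
r = 5 has algebraic multiplicity 2; rank(B − 5I) = 1, so geometric multiplicity = 1.
Geometric multiplicity < algebraic multiplicity, so B is not diagonalizable.

No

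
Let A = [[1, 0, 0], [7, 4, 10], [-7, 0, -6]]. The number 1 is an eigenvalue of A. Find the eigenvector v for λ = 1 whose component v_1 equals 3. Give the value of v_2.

3

A − 1I = [[0, 0, 0], [7, 3, 10], [-7, 0, -7]].
Solving (A − 1I)v = 0 gives the eigenspace spanned by (3, 3, -3).
With v_1 = 3, v = (3, 3, -3), so v_2 = 3.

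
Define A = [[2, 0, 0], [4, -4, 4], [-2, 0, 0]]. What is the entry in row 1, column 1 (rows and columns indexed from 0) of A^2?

Characteristic polynomial: t^3 + 2t^2 - 8t = t(t - 2)(t + 4), so the eigenvalues are -4, 0, 2.
t=2: eigenvector (1, 0, -1).
t=-4: eigenvector (0, 1, 0).
t=0: eigenvector (0, 1, 1).
P = [[1, 0, 0], [0, 1, 1], [-1, 0, 1]], D = diag(2, -4, 0), P⁻¹ = [[1, 0, 0], [-1, 1, -1], [1, 0, 1]].
A² = P·diag(4, 16, 0)·P⁻¹ = [[4, 0, 0], [-16, 16, -16], [-4, 0, 0]].
The requested entry is 16.

16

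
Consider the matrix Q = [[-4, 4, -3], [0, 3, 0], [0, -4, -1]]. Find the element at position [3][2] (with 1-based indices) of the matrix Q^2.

Characteristic polynomial: μ^3 + 2μ^2 - 11μ - 12 = (μ - 3)(μ + 1)(μ + 4), so the eigenvalues are -4, -1, 3.
μ=-4: eigenvector (1, 0, 0).
μ=3: eigenvector (1, 1, -1).
μ=-1: eigenvector (-1, 0, 1).
P = [[1, 1, -1], [0, 1, 0], [0, -1, 1]], D = diag(-4, 3, -1), P⁻¹ = [[1, 0, 1], [0, 1, 0], [0, 1, 1]].
Q² = P·diag(16, 9, 1)·P⁻¹ = [[16, 8, 15], [0, 9, 0], [0, -8, 1]].
The requested entry is -8.

-8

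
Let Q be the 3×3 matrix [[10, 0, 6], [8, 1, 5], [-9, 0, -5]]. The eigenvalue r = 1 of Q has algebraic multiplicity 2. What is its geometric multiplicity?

1

Q − 1I = [[9, 0, 6], [8, 0, 5], [-9, 0, -6]].
This matrix has rank 2, so its null space has dimension 3 − 2 = 1.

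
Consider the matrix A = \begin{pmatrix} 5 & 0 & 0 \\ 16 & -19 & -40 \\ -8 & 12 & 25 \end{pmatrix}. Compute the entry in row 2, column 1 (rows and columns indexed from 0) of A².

72

Characteristic polynomial: t^3 - 11t^2 + 35t - 25 = (t - 5)^2(t - 1), so the eigenvalues are 1, 5, 5.
t=5: eigenvector (1, 4, -2).
t=5: eigenvector (0, 5, -3).
t=1: eigenvector (0, 2, -1).
P = [[1, 0, 0], [4, 5, 2], [-2, -3, -1]], D = diag(5, 5, 1), P⁻¹ = [[1, 0, 0], [0, -1, -2], [-2, 3, 5]].
A² = P·diag(25, 25, 1)·P⁻¹ = [[25, 0, 0], [96, -119, -240], [-48, 72, 145]].
The requested entry is 72.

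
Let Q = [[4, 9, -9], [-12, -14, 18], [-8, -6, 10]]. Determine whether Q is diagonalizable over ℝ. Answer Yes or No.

Characteristic polynomial: p(t) = t^3 - 12t - 16 = (t - 4)(t + 2)^2.
t = -2 has algebraic multiplicity 2; rank(Q + 2I) = 2, so geometric multiplicity = 1.
Geometric multiplicity < algebraic multiplicity, so Q is not diagonalizable.

No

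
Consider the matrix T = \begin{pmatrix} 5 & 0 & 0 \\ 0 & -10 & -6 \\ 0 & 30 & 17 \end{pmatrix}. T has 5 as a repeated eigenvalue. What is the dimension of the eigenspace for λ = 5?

T − 5I = [[0, 0, 0], [0, -15, -6], [0, 30, 12]].
This matrix has rank 1, so its null space has dimension 3 − 1 = 2.

2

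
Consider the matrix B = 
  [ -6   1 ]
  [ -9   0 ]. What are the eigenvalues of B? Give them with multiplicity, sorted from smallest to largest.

Characteristic polynomial: p(r) = r^2 + 6r + 9 = (r + 3)^2.
Roots (with multiplicity): -3, -3.

-3, -3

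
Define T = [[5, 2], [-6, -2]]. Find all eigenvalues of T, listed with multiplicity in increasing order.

Characteristic polynomial: p(μ) = μ^2 - 3μ + 2 = (μ - 2)(μ - 1).
Roots (with multiplicity): 1, 2.

1, 2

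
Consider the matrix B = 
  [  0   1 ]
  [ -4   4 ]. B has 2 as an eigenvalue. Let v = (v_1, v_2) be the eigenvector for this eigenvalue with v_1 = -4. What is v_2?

B − 2I = [[-2, 1], [-4, 2]].
Solving (B − 2I)v = 0 gives the eigenspace spanned by (-4, -8).
With v_1 = -4, v = (-4, -8), so v_2 = -8.

-8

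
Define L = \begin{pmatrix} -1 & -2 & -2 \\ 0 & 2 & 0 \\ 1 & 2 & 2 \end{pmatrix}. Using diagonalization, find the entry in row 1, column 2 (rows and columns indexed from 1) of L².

Characteristic polynomial: r^3 - 3r^2 + 2r = r(r - 2)(r - 1), so the eigenvalues are 0, 1, 2.
r=1: eigenvector (1, 0, -1).
r=2: eigenvector (-2, 1, 2).
r=0: eigenvector (2, 0, -1).
P = [[1, -2, 2], [0, 1, 0], [-1, 2, -1]], D = diag(1, 2, 0), P⁻¹ = [[-1, 2, -2], [0, 1, 0], [1, 0, 1]].
L² = P·diag(1, 4, 0)·P⁻¹ = [[-1, -6, -2], [0, 4, 0], [1, 6, 2]].
The requested entry is -6.

-6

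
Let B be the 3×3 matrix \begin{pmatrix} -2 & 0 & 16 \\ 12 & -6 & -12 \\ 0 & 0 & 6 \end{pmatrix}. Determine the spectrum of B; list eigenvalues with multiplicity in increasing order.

Characteristic polynomial: p(λ) = λ^3 + 2λ^2 - 36λ - 72 = (λ - 6)(λ + 2)(λ + 6).
Roots (with multiplicity): -6, -2, 6.

-6, -2, 6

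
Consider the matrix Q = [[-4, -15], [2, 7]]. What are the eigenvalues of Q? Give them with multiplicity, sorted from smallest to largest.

Characteristic polynomial: p(μ) = μ^2 - 3μ + 2 = (μ - 2)(μ - 1).
Roots (with multiplicity): 1, 2.

1, 2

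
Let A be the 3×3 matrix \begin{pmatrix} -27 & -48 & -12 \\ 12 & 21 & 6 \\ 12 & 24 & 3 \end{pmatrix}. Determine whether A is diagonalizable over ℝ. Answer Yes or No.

Characteristic polynomial: p(s) = s^3 + 3s^2 - 9s - 27 = (s - 3)(s + 3)^2.
s = -3 has algebraic multiplicity 2; rank(A + 3I) = 1, so geometric multiplicity = 2.
Every eigenvalue has geometric = algebraic multiplicity, so A is diagonalizable.

Yes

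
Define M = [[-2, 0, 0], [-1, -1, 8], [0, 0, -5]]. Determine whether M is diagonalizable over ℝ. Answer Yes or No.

Characteristic polynomial: p(t) = t^3 + 8t^2 + 17t + 10 = (t + 1)(t + 2)(t + 5).
All 3 eigenvalues are distinct, so M is diagonalizable.

Yes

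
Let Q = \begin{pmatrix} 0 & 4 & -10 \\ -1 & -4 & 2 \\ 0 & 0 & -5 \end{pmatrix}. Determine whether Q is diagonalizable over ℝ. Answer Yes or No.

No

Characteristic polynomial: p(μ) = μ^3 + 9μ^2 + 24μ + 20 = (μ + 2)^2(μ + 5).
μ = -2 has algebraic multiplicity 2; rank(Q + 2I) = 2, so geometric multiplicity = 1.
Geometric multiplicity < algebraic multiplicity, so Q is not diagonalizable.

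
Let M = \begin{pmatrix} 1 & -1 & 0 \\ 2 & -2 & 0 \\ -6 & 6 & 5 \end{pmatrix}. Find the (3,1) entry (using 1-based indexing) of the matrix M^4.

-624

Characteristic polynomial: μ^3 - 4μ^2 - 5μ = μ(μ - 5)(μ + 1), so the eigenvalues are -1, 0, 5.
μ=0: eigenvector (1, 1, 0).
μ=-1: eigenvector (1, 2, -1).
μ=5: eigenvector (0, 0, 1).
P = [[1, 1, 0], [1, 2, 0], [0, -1, 1]], D = diag(0, -1, 5), P⁻¹ = [[2, -1, 0], [-1, 1, 0], [-1, 1, 1]].
M⁴ = P·diag(0, 1, 625)·P⁻¹ = [[-1, 1, 0], [-2, 2, 0], [-624, 624, 625]].
The requested entry is -624.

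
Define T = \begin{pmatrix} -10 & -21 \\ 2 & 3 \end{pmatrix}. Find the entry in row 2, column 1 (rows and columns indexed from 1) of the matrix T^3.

74

Characteristic polynomial: r^2 + 7r + 12 = (r + 3)(r + 4), so the eigenvalues are -4, -3.
r=-4: eigenvector (7, -2).
r=-3: eigenvector (-3, 1).
P = [[7, -3], [-2, 1]], D = diag(-4, -3), P⁻¹ = [[1, 3], [2, 7]].
T³ = P·diag(-64, -27)·P⁻¹ = [[-286, -777], [74, 195]].
The requested entry is 74.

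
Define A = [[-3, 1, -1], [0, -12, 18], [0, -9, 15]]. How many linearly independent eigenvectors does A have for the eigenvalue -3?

1

A + 3I = [[0, 1, -1], [0, -9, 18], [0, -9, 18]].
This matrix has rank 2, so its null space has dimension 3 − 2 = 1.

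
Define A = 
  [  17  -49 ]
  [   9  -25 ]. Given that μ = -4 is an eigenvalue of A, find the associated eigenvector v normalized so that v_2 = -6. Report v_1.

-14

A + 4I = [[21, -49], [9, -21]].
Solving (A + 4I)v = 0 gives the eigenspace spanned by (-14, -6).
With v_2 = -6, v = (-14, -6), so v_1 = -14.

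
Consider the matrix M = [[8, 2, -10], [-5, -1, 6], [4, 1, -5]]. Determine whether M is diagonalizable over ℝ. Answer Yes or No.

Characteristic polynomial: p(t) = t^3 - 2t^2 + t = t(t - 1)^2.
t = 1 has algebraic multiplicity 2; rank(M − 1I) = 2, so geometric multiplicity = 1.
Geometric multiplicity < algebraic multiplicity, so M is not diagonalizable.

No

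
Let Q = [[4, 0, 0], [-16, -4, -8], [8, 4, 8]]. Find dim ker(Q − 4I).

Q − 4I = [[0, 0, 0], [-16, -8, -8], [8, 4, 4]].
This matrix has rank 1, so its null space has dimension 3 − 1 = 2.

2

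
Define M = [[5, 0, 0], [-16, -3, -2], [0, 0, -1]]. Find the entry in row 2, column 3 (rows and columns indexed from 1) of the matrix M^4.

Characteristic polynomial: μ^3 - μ^2 - 17μ - 15 = (μ - 5)(μ + 1)(μ + 3), so the eigenvalues are -3, -1, 5.
μ=5: eigenvector (1, -2, 0).
μ=-3: eigenvector (0, 1, 0).
μ=-1: eigenvector (0, -1, 1).
P = [[1, 0, 0], [-2, 1, -1], [0, 0, 1]], D = diag(5, -3, -1), P⁻¹ = [[1, 0, 0], [2, 1, 1], [0, 0, 1]].
M⁴ = P·diag(625, 81, 1)·P⁻¹ = [[625, 0, 0], [-1088, 81, 80], [0, 0, 1]].
The requested entry is 80.

80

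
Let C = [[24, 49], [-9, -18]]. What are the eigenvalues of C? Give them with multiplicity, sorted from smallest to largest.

Characteristic polynomial: p(μ) = μ^2 - 6μ + 9 = (μ - 3)^2.
Roots (with multiplicity): 3, 3.

3, 3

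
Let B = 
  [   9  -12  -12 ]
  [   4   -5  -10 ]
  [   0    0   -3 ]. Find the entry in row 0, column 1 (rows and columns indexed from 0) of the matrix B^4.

-480

Characteristic polynomial: r^3 - r^2 - 9r + 9 = (r - 3)(r - 1)(r + 3), so the eigenvalues are -3, 1, 3.
r=1: eigenvector (-3, -2, 0).
r=3: eigenvector (2, 1, 0).
r=-3: eigenvector (4, 3, 1).
P = [[-3, 2, 4], [-2, 1, 3], [0, 0, 1]], D = diag(1, 3, -3), P⁻¹ = [[1, -2, 2], [2, -3, 1], [0, 0, 1]].
B⁴ = P·diag(1, 81, 81)·P⁻¹ = [[321, -480, 480], [160, -239, 320], [0, 0, 81]].
The requested entry is -480.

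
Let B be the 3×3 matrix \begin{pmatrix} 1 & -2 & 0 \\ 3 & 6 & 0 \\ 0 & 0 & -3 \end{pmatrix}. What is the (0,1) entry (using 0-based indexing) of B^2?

-14

Characteristic polynomial: r^3 - 4r^2 - 9r + 36 = (r - 4)(r - 3)(r + 3), so the eigenvalues are -3, 3, 4.
r=3: eigenvector (1, -1, 0).
r=-3: eigenvector (0, 0, 1).
r=4: eigenvector (-2, 3, 0).
P = [[1, 0, -2], [-1, 0, 3], [0, 1, 0]], D = diag(3, -3, 4), P⁻¹ = [[3, 2, 0], [0, 0, 1], [1, 1, 0]].
B² = P·diag(9, 9, 16)·P⁻¹ = [[-5, -14, 0], [21, 30, 0], [0, 0, 9]].
The requested entry is -14.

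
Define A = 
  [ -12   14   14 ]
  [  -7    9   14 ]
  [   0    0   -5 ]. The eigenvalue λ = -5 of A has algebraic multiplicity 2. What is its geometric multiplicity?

A + 5I = [[-7, 14, 14], [-7, 14, 14], [0, 0, 0]].
This matrix has rank 1, so its null space has dimension 3 − 1 = 2.

2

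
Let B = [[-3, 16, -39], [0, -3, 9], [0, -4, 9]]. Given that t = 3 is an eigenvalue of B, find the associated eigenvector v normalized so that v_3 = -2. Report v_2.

-3

B − 3I = [[-6, 16, -39], [0, -6, 9], [0, -4, 6]].
Solving (B − 3I)v = 0 gives the eigenspace spanned by (5, -3, -2).
With v_3 = -2, v = (5, -3, -2), so v_2 = -3.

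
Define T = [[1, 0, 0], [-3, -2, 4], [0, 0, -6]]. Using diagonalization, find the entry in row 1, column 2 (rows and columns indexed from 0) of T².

Characteristic polynomial: μ^3 + 7μ^2 + 4μ - 12 = (μ - 1)(μ + 2)(μ + 6), so the eigenvalues are -6, -2, 1.
μ=1: eigenvector (1, -1, 0).
μ=-2: eigenvector (0, 1, 0).
μ=-6: eigenvector (0, -1, 1).
P = [[1, 0, 0], [-1, 1, -1], [0, 0, 1]], D = diag(1, -2, -6), P⁻¹ = [[1, 0, 0], [1, 1, 1], [0, 0, 1]].
T² = P·diag(1, 4, 36)·P⁻¹ = [[1, 0, 0], [3, 4, -32], [0, 0, 36]].
The requested entry is -32.

-32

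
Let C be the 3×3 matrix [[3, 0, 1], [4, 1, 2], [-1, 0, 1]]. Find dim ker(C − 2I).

1

C − 2I = [[1, 0, 1], [4, -1, 2], [-1, 0, -1]].
This matrix has rank 2, so its null space has dimension 3 − 2 = 1.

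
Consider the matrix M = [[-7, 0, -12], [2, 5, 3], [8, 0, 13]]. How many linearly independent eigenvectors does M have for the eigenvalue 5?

1

M − 5I = [[-12, 0, -12], [2, 0, 3], [8, 0, 8]].
This matrix has rank 2, so its null space has dimension 3 − 2 = 1.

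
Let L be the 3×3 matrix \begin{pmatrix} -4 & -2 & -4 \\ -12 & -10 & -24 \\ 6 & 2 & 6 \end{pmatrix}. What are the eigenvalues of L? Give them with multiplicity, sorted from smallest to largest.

-6, -4, 2

Characteristic polynomial: p(μ) = μ^3 + 8μ^2 + 4μ - 48 = (μ - 2)(μ + 4)(μ + 6).
Roots (with multiplicity): -6, -4, 2.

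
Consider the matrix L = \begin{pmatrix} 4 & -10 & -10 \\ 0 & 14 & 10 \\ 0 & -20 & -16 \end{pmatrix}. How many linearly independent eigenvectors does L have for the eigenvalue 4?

L − 4I = [[0, -10, -10], [0, 10, 10], [0, -20, -20]].
This matrix has rank 1, so its null space has dimension 3 − 1 = 2.

2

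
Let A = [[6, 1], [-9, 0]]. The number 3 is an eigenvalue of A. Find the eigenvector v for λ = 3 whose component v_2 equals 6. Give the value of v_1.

-2

A − 3I = [[3, 1], [-9, -3]].
Solving (A − 3I)v = 0 gives the eigenspace spanned by (-2, 6).
With v_2 = 6, v = (-2, 6), so v_1 = -2.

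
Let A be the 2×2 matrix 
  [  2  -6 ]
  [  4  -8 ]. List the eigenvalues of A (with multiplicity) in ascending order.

-4, -2

Characteristic polynomial: p(t) = t^2 + 6t + 8 = (t + 2)(t + 4).
Roots (with multiplicity): -4, -2.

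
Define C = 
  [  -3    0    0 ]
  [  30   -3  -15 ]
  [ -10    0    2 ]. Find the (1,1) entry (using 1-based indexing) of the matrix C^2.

Characteristic polynomial: μ^3 + 4μ^2 - 3μ - 18 = (μ - 2)(μ + 3)^2, so the eigenvalues are -3, -3, 2.
μ=2: eigenvector (0, -3, 1).
μ=-3: eigenvector (0, 1, 0).
μ=-3: eigenvector (1, 2, 2).
P = [[0, 0, 1], [-3, 1, 2], [1, 0, 2]], D = diag(2, -3, -3), P⁻¹ = [[-2, 0, 1], [-8, 1, 3], [1, 0, 0]].
C² = P·diag(4, 9, 9)·P⁻¹ = [[9, 0, 0], [-30, 9, 15], [10, 0, 4]].
The requested entry is 9.

9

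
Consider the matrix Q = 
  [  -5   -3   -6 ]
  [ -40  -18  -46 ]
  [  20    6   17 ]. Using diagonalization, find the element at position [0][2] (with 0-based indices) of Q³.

-546

Characteristic polynomial: r^3 + 6r^2 - 25r - 150 = (r - 5)(r + 5)(r + 6), so the eigenvalues are -6, -5, 5.
r=-6: eigenvector (3, 13, -6).
r=-5: eigenvector (1, 4, -2).
r=5: eigenvector (0, -2, 1).
P = [[3, 1, 0], [13, 4, -2], [-6, -2, 1]], D = diag(-6, -5, 5), P⁻¹ = [[0, 1, 2], [1, -3, -6], [2, 0, 1]].
Q³ = P·diag(-216, -125, 125)·P⁻¹ = [[-125, -273, -546], [-1000, -1308, -2866], [500, 546, 1217]].
The requested entry is -546.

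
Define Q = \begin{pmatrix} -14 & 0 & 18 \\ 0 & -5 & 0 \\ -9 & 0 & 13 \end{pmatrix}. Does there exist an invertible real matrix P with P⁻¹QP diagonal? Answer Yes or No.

Characteristic polynomial: p(λ) = λ^3 + 6λ^2 - 15λ - 100 = (λ - 4)(λ + 5)^2.
λ = -5 has algebraic multiplicity 2; rank(Q + 5I) = 1, so geometric multiplicity = 2.
Every eigenvalue has geometric = algebraic multiplicity, so Q is diagonalizable.

Yes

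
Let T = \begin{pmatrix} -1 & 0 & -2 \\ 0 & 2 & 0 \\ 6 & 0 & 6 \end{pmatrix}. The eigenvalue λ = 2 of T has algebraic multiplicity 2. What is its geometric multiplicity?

2

T − 2I = [[-3, 0, -2], [0, 0, 0], [6, 0, 4]].
This matrix has rank 1, so its null space has dimension 3 − 1 = 2.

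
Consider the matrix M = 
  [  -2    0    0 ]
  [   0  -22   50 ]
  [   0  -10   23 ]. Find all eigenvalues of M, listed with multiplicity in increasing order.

Characteristic polynomial: p(t) = t^3 + t^2 - 8t - 12 = (t - 3)(t + 2)^2.
Roots (with multiplicity): -2, -2, 3.

-2, -2, 3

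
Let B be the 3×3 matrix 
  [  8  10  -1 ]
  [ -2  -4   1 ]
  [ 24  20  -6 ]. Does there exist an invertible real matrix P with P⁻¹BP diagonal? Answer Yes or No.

No

Characteristic polynomial: p(s) = s^3 + 2s^2 - 32s - 96 = (s - 6)(s + 4)^2.
s = -4 has algebraic multiplicity 2; rank(B + 4I) = 2, so geometric multiplicity = 1.
Geometric multiplicity < algebraic multiplicity, so B is not diagonalizable.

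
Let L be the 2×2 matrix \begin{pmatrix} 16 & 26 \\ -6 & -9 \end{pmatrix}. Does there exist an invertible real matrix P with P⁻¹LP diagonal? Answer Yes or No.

Characteristic polynomial: p(t) = t^2 - 7t + 12 = (t - 4)(t - 3).
All 2 eigenvalues are distinct, so L is diagonalizable.

Yes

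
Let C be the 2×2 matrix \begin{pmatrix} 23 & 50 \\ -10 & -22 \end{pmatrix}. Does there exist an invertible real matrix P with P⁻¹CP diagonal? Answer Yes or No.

Yes

Characteristic polynomial: p(μ) = μ^2 - μ - 6 = (μ - 3)(μ + 2).
All 2 eigenvalues are distinct, so C is diagonalizable.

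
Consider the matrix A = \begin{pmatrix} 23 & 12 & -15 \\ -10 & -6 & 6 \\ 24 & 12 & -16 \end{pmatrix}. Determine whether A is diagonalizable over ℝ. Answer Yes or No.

Yes

Characteristic polynomial: p(μ) = μ^3 - μ^2 - 2μ = μ(μ - 2)(μ + 1).
All 3 eigenvalues are distinct, so A is diagonalizable.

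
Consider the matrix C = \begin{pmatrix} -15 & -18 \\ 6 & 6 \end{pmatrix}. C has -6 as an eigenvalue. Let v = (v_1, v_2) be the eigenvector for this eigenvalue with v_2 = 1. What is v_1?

-2

C + 6I = [[-9, -18], [6, 12]].
Solving (C + 6I)v = 0 gives the eigenspace spanned by (-2, 1).
With v_2 = 1, v = (-2, 1), so v_1 = -2.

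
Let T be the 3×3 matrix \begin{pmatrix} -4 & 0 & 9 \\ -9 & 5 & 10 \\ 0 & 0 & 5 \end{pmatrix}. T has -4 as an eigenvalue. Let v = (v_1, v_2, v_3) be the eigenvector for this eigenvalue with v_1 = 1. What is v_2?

T + 4I = [[0, 0, 9], [-9, 9, 10], [0, 0, 9]].
Solving (T + 4I)v = 0 gives the eigenspace spanned by (1, 1, 0).
With v_1 = 1, v = (1, 1, 0), so v_2 = 1.

1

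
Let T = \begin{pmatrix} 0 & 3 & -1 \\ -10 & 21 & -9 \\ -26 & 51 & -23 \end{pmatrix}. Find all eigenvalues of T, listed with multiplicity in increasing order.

-6, 2, 2

Characteristic polynomial: p(s) = s^3 + 2s^2 - 20s + 24 = (s - 2)^2(s + 6).
Roots (with multiplicity): -6, 2, 2.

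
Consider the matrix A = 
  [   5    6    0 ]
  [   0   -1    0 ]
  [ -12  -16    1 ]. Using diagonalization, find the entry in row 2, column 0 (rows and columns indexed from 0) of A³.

-372

Characteristic polynomial: r^3 - 5r^2 - r + 5 = (r - 5)(r - 1)(r + 1), so the eigenvalues are -1, 1, 5.
r=5: eigenvector (1, 0, -3).
r=-1: eigenvector (-1, 1, 2).
r=1: eigenvector (0, 0, 1).
P = [[1, -1, 0], [0, 1, 0], [-3, 2, 1]], D = diag(5, -1, 1), P⁻¹ = [[1, 1, 0], [0, 1, 0], [3, 1, 1]].
A³ = P·diag(125, -1, 1)·P⁻¹ = [[125, 126, 0], [0, -1, 0], [-372, -376, 1]].
The requested entry is -372.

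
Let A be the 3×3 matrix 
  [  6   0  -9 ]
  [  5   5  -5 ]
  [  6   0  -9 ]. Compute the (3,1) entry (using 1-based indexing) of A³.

54

Characteristic polynomial: s^3 - 2s^2 - 15s = s(s - 5)(s + 3), so the eigenvalues are -3, 0, 5.
s=0: eigenvector (3, -1, 2).
s=5: eigenvector (0, 1, 0).
s=-3: eigenvector (1, 0, 1).
P = [[3, 0, 1], [-1, 1, 0], [2, 0, 1]], D = diag(0, 5, -3), P⁻¹ = [[1, 0, -1], [1, 1, -1], [-2, 0, 3]].
A³ = P·diag(0, 125, -27)·P⁻¹ = [[54, 0, -81], [125, 125, -125], [54, 0, -81]].
The requested entry is 54.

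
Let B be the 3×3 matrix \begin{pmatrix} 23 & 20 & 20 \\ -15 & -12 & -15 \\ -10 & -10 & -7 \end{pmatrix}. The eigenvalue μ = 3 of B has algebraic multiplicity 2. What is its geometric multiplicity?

B − 3I = [[20, 20, 20], [-15, -15, -15], [-10, -10, -10]].
This matrix has rank 1, so its null space has dimension 3 − 1 = 2.

2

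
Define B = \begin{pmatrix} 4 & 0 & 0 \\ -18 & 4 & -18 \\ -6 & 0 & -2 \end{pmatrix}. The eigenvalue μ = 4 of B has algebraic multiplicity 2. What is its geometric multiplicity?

B − 4I = [[0, 0, 0], [-18, 0, -18], [-6, 0, -6]].
This matrix has rank 1, so its null space has dimension 3 − 1 = 2.

2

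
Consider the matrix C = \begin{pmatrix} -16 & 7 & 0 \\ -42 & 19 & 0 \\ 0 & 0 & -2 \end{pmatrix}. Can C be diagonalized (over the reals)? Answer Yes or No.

Yes

Characteristic polynomial: p(r) = r^3 - r^2 - 16r - 20 = (r - 5)(r + 2)^2.
r = -2 has algebraic multiplicity 2; rank(C + 2I) = 1, so geometric multiplicity = 2.
Every eigenvalue has geometric = algebraic multiplicity, so C is diagonalizable.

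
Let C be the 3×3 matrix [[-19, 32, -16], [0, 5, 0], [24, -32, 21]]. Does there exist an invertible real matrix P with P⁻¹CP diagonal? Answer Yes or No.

Characteristic polynomial: p(r) = r^3 - 7r^2 - 5r + 75 = (r - 5)^2(r + 3).
r = 5 has algebraic multiplicity 2; rank(C − 5I) = 1, so geometric multiplicity = 2.
Every eigenvalue has geometric = algebraic multiplicity, so C is diagonalizable.

Yes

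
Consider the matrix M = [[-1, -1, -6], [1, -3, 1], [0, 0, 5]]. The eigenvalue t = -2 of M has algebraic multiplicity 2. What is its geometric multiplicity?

1

M + 2I = [[1, -1, -6], [1, -1, 1], [0, 0, 7]].
This matrix has rank 2, so its null space has dimension 3 − 2 = 1.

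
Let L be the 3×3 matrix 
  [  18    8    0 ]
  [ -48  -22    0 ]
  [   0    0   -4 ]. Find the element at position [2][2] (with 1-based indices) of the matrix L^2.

100

Characteristic polynomial: s^3 + 8s^2 + 4s - 48 = (s - 2)(s + 4)(s + 6), so the eigenvalues are -6, -4, 2.
s=2: eigenvector (1, -2, 0).
s=-6: eigenvector (-1, 3, 0).
s=-4: eigenvector (0, 0, 1).
P = [[1, -1, 0], [-2, 3, 0], [0, 0, 1]], D = diag(2, -6, -4), P⁻¹ = [[3, 1, 0], [2, 1, 0], [0, 0, 1]].
L² = P·diag(4, 36, 16)·P⁻¹ = [[-60, -32, 0], [192, 100, 0], [0, 0, 16]].
The requested entry is 100.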